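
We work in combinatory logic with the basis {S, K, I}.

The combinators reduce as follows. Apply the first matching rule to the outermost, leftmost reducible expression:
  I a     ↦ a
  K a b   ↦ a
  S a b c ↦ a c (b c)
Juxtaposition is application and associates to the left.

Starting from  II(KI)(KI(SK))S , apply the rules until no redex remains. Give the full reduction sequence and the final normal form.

  start: II(KI)(KI(SK))S
  step 1: I(KI)(KI(SK))S
  step 2: KI(KI(SK))S
  step 3: IS
  step 4: S

Answer: normal form = S  (in 4 steps)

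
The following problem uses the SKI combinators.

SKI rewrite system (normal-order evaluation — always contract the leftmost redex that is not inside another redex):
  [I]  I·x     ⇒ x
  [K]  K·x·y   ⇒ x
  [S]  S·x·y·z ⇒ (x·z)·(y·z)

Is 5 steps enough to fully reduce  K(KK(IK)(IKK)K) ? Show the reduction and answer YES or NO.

Answer: YES — reaches normal form K(KK) in 3 ≤ 5 steps

Reduction:
  start: K(KK(IK)(IKK)K)
  →1  K(K(IKK)K)
  →2  K(IKK)
  →3  K(KK)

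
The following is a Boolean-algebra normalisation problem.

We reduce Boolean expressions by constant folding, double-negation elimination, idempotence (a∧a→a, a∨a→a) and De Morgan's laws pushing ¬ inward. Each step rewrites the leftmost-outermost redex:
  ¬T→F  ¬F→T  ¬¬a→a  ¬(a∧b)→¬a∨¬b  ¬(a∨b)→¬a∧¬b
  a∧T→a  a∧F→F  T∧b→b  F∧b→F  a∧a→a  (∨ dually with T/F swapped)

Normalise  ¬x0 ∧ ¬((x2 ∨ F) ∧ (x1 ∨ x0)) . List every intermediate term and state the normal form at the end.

  start: ¬x0 ∧ ¬((x2 ∨ F) ∧ (x1 ∨ x0))
  →1  ¬x0 ∧ (¬(x2 ∨ F) ∨ ¬(x1 ∨ x0))
  →2  ¬x0 ∧ ((¬x2 ∧ ¬F) ∨ ¬(x1 ∨ x0))
  →3  ¬x0 ∧ ((¬x2 ∧ T) ∨ ¬(x1 ∨ x0))
  →4  ¬x0 ∧ (¬x2 ∨ ¬(x1 ∨ x0))
  →5  ¬x0 ∧ (¬x2 ∨ (¬x1 ∧ ¬x0))

Answer: normal form = ¬x0 ∧ (¬x2 ∨ (¬x1 ∧ ¬x0))  (in 5 steps)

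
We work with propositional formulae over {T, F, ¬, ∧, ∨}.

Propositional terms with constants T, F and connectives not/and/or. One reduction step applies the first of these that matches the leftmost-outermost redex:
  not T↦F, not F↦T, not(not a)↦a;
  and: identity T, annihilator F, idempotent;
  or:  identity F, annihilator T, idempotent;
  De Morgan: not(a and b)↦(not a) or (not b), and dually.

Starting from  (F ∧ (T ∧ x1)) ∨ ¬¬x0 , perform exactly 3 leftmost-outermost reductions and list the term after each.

Answer: after 3 steps: x0

Reduction:
  start: (F ∧ (T ∧ x1)) ∨ ¬¬x0
  step 1: F ∨ ¬¬x0
  step 2: ¬¬x0
  step 3: x0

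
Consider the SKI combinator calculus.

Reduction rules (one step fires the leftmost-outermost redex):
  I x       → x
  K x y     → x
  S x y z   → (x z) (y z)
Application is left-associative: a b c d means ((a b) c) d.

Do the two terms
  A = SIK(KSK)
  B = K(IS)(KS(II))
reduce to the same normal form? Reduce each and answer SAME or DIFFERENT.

Term A:
  start: SIK(KSK)
  →1  I(KSK)(K(KSK))
  →2  KSK(K(KSK))
  →3  S(K(KSK))
  →4  S(KS)

Term B:
  start: K(IS)(KS(II))
  →1  IS
  →2  S

Answer: DIFFERENT — A ⇓ S(KS), B ⇓ S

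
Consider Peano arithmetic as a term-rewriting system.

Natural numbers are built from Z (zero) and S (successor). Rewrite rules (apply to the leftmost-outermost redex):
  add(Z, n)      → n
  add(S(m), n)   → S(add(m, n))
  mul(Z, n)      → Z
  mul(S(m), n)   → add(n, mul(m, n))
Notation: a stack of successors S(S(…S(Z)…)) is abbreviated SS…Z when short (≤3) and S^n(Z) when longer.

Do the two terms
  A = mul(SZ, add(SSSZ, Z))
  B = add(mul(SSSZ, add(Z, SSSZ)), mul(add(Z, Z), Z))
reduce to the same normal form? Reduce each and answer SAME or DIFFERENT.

Term A:
  start: mul(SZ, add(SSSZ, Z))
  [1] add(add(SSSZ, Z), mul(Z, add(SSSZ, Z)))
  [2] add(S(add(SSZ, Z)), mul(Z, add(SSSZ, Z)))
  [3] S(add(add(SSZ, Z), mul(Z, add(SSSZ, Z))))
  [4] S(add(S(add(SZ, Z)), mul(Z, add(SSSZ, Z))))
  [5] S(S(add(add(SZ, Z), mul(Z, add(SSSZ, Z)))))
  [6] S(S(add(S(add(Z, Z)), mul(Z, add(SSSZ, Z)))))
  [7] S(S(S(add(add(Z, Z), mul(Z, add(SSSZ, Z))))))
  [8] S(S(S(add(Z, mul(Z, add(SSSZ, Z))))))
  [9] S(S(S(mul(Z, add(SSSZ, Z)))))
  [10] SSSZ

Term B:
  start: add(mul(SSSZ, add(Z, SSSZ)), mul(add(Z, Z), Z))
  [1] add(add(add(Z, SSSZ), mul(SSZ, add(Z, SSSZ))), mul(add(Z, Z), Z))
  [2] add(add(SSSZ, mul(SSZ, add(Z, SSSZ))), mul(add(Z, Z), Z))
  [3] add(S(add(SSZ, mul(SSZ, add(Z, SSSZ)))), mul(add(Z, Z), Z))
  [4] S(add(add(SSZ, mul(SSZ, add(Z, SSSZ))), mul(add(Z, Z), Z)))
  [5] S(add(S(add(SZ, mul(SSZ, add(Z, SSSZ)))), mul(add(Z, Z), Z)))
  [6] S(S(add(add(SZ, mul(SSZ, add(Z, SSSZ))), mul(add(Z, Z), Z))))
  [7] S(S(add(S(add(Z, mul(SSZ, add(Z, SSSZ)))), mul(add(Z, Z), Z))))
  [8] S(S(S(add(add(Z, mul(SSZ, add(Z, SSSZ))), mul(add(Z, Z), Z)))))
  [9] S(S(S(add(mul(SSZ, add(Z, SSSZ)), mul(add(Z, Z), Z)))))
  [10] S(S(S(add(add(add(Z, SSSZ), mul(SZ, add(Z, SSSZ))), mul(add(Z, Z), Z)))))
  [11] S(S(S(add(add(SSSZ, mul(SZ, add(Z, SSSZ))), mul(add(Z, Z), Z)))))
  [12] S(S(S(add(S(add(SSZ, mul(SZ, add(Z, SSSZ)))), mul(add(Z, Z), Z)))))
  [13] S(S(S(S(add(add(SSZ, mul(SZ, add(Z, SSSZ))), mul(add(Z, Z), Z))))))
  [14] S(S(S(S(add(S(add(SZ, mul(SZ, add(Z, SSSZ)))), mul(add(Z, Z), Z))))))
  [15] S(S(S(S(S(add(add(SZ, mul(SZ, add(Z, SSSZ))), mul(add(Z, Z), Z)))))))
  [16] S(S(S(S(S(add(S(add(Z, mul(SZ, add(Z, SSSZ)))), mul(add(Z, Z), Z)))))))
  [17] S(S(S(S(S(S(add(add(Z, mul(SZ, add(Z, SSSZ))), mul(add(Z, Z), Z))))))))
  [18] S(S(S(S(S(S(add(mul(SZ, add(Z, SSSZ)), mul(add(Z, Z), Z))))))))
  [19] S(S(S(S(S(S(add(add(add(Z, SSSZ), mul(Z, add(Z, SSSZ))), mul(add(Z, Z), Z))))))))
  [20] S(S(S(S(S(S(add(add(SSSZ, mul(Z, add(Z, SSSZ))), mul(add(Z, Z), Z))))))))
  [21] S(S(S(S(S(S(add(S(add(SSZ, mul(Z, add(Z, SSSZ)))), mul(add(Z, Z), Z))))))))
  [22] S(S(S(S(S(S(S(add(add(SSZ, mul(Z, add(Z, SSSZ))), mul(add(Z, Z), Z)))))))))
  [23] S(S(S(S(S(S(S(add(S(add(SZ, mul(Z, add(Z, SSSZ)))), mul(add(Z, Z), Z)))))))))
  [24] S(S(S(S(S(S(S(S(add(add(SZ, mul(Z, add(Z, SSSZ))), mul(add(Z, Z), Z))))))))))
  [25] S(S(S(S(S(S(S(S(add(S(add(Z, mul(Z, add(Z, SSSZ)))), mul(add(Z, Z), Z))))))))))
  [26] S(S(S(S(S(S(S(S(S(add(add(Z, mul(Z, add(Z, SSSZ))), mul(add(Z, Z), Z)))))))))))
  [27] S(S(S(S(S(S(S(S(S(add(mul(Z, add(Z, SSSZ)), mul(add(Z, Z), Z)))))))))))
  [28] S(S(S(S(S(S(S(S(S(add(Z, mul(add(Z, Z), Z)))))))))))
  [29] S(S(S(S(S(S(S(S(S(mul(add(Z, Z), Z))))))))))
  [30] S(S(S(S(S(S(S(S(S(mul(Z, Z))))))))))
  [31] S^9(Z)

Answer: DIFFERENT — A ⇓ SSSZ, B ⇓ S^9(Z)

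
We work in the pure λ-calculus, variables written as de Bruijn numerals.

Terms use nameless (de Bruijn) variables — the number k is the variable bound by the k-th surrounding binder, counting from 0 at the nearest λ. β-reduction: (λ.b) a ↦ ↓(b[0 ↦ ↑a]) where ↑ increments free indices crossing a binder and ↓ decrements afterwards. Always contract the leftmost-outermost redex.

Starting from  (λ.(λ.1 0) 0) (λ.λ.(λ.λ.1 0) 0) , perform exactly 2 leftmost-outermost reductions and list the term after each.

  start: (λ.(λ.1 0) 0) (λ.λ.(λ.λ.1 0) 0)
  →1  (λ.(λ.λ.(λ.λ.1 0) 0) 0) (λ.λ.(λ.λ.1 0) 0)
  →2  (λ.λ.(λ.λ.1 0) 0) (λ.λ.(λ.λ.1 0) 0)

Answer: after 2 steps: (λ.λ.(λ.λ.1 0) 0) (λ.λ.(λ.λ.1 0) 0)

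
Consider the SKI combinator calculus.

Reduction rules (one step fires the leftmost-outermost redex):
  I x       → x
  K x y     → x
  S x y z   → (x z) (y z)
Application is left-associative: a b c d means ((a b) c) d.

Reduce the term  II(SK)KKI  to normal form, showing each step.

  start: II(SK)KKI
  step 1: I(SK)KKI
  step 2: SKKKI
  step 3: KK(KK)I
  step 4: KI

Answer: normal form = KI  (in 4 steps)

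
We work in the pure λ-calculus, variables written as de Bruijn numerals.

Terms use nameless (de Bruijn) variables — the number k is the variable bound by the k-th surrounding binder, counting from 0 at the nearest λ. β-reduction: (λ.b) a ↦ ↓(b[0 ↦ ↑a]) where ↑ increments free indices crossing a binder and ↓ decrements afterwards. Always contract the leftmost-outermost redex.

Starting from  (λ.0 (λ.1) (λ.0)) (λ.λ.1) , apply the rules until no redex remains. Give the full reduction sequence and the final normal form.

Answer: normal form = λ.λ.λ.1  (in 3 steps)

Working:
  start: (λ.0 (λ.1) (λ.0)) (λ.λ.1)
  →1  (λ.λ.1) (λ.λ.λ.1) (λ.0)
  →2  (λ.λ.λ.λ.1) (λ.0)
  →3  λ.λ.λ.1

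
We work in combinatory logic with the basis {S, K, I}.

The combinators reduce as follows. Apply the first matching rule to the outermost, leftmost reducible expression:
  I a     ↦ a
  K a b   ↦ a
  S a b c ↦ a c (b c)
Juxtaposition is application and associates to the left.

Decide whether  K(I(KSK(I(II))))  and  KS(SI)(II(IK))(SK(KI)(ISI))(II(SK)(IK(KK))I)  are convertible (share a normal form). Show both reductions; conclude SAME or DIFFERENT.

Term A:
  start: K(I(KSK(I(II))))
  →1  K(KSK(I(II)))
  →2  K(S(I(II)))
  →3  K(S(II))
  →4  K(SI)

Term B:
  start: KS(SI)(II(IK))(SK(KI)(ISI))(II(SK)(IK(KK))I)
  →1  S(II(IK))(SK(KI)(ISI))(II(SK)(IK(KK))I)
  →2  II(IK)(II(SK)(IK(KK))I)(SK(KI)(ISI)(II(SK)(IK(KK))I))
  →3  I(IK)(II(SK)(IK(KK))I)(SK(KI)(ISI)(II(SK)(IK(KK))I))
  →4  IK(II(SK)(IK(KK))I)(SK(KI)(ISI)(II(SK)(IK(KK))I))
  →5  K(II(SK)(IK(KK))I)(SK(KI)(ISI)(II(SK)(IK(KK))I))
  →6  II(SK)(IK(KK))I
  →7  I(SK)(IK(KK))I
  →8  SK(IK(KK))I
  →9  KI(IK(KK)I)
  →10  I

Answer: DIFFERENT — A ⇓ K(SI), B ⇓ I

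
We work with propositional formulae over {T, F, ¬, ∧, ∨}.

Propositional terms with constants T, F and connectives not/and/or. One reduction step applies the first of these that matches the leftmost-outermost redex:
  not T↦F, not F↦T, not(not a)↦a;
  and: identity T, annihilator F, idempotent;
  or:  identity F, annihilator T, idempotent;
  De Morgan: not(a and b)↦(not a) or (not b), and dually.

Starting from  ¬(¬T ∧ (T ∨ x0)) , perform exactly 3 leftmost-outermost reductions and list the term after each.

  start: ¬(¬T ∧ (T ∨ x0))
  [1] ¬¬T ∨ ¬(T ∨ x0)
  [2] T ∨ ¬(T ∨ x0)
  [3] T

Answer: after 3 steps: T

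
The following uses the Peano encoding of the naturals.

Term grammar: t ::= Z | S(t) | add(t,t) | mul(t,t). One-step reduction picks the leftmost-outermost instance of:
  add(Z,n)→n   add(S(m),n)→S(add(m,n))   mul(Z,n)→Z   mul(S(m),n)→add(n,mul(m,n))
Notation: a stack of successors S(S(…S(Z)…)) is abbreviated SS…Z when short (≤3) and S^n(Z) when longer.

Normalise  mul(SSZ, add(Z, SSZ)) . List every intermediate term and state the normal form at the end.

Answer: normal form = S^4(Z)  (in 11 steps)

Working:
  start: mul(SSZ, add(Z, SSZ))
  [1] add(add(Z, SSZ), mul(SZ, add(Z, SSZ)))
  [2] add(SSZ, mul(SZ, add(Z, SSZ)))
  [3] S(add(SZ, mul(SZ, add(Z, SSZ))))
  [4] S(S(add(Z, mul(SZ, add(Z, SSZ)))))
  [5] S(S(mul(SZ, add(Z, SSZ))))
  [6] S(S(add(add(Z, SSZ), mul(Z, add(Z, SSZ)))))
  [7] S(S(add(SSZ, mul(Z, add(Z, SSZ)))))
  [8] S(S(S(add(SZ, mul(Z, add(Z, SSZ))))))
  [9] S(S(S(S(add(Z, mul(Z, add(Z, SSZ)))))))
  [10] S(S(S(S(mul(Z, add(Z, SSZ))))))
  [11] S^4(Z)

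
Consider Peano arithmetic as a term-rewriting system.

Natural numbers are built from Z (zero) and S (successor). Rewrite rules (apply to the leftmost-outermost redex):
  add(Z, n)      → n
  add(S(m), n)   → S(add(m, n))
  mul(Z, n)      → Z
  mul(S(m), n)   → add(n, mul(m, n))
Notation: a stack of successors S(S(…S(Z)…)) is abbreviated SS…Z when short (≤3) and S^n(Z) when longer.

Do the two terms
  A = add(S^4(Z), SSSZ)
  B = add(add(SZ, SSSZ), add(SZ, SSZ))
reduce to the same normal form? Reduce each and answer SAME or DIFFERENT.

Term A:
  start: add(S^4(Z), SSSZ)
  [1] S(add(SSSZ, SSSZ))
  [2] S(S(add(SSZ, SSSZ)))
  [3] S(S(S(add(SZ, SSSZ))))
  [4] S(S(S(S(add(Z, SSSZ)))))
  [5] S^7(Z)

Term B:
  start: add(add(SZ, SSSZ), add(SZ, SSZ))
  [1] add(S(add(Z, SSSZ)), add(SZ, SSZ))
  [2] S(add(add(Z, SSSZ), add(SZ, SSZ)))
  [3] S(add(SSSZ, add(SZ, SSZ)))
  [4] S(S(add(SSZ, add(SZ, SSZ))))
  [5] S(S(S(add(SZ, add(SZ, SSZ)))))
  [6] S(S(S(S(add(Z, add(SZ, SSZ))))))
  [7] S(S(S(S(add(SZ, SSZ)))))
  [8] S(S(S(S(S(add(Z, SSZ))))))
  [9] S^7(Z)

Answer: SAME — A ⇓ S^7(Z), B ⇓ S^7(Z)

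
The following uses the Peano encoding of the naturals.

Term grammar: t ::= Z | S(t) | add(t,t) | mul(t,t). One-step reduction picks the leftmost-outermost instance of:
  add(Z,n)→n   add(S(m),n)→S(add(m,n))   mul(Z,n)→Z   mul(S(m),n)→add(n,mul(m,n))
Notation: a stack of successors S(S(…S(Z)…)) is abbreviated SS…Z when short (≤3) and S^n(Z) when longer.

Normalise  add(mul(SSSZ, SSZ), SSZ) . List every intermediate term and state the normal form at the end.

Answer: normal form = S^8(Z)  (in 20 steps)

Working:
  start: add(mul(SSSZ, SSZ), SSZ)
  step 1: add(add(SSZ, mul(SSZ, SSZ)), SSZ)
  step 2: add(S(add(SZ, mul(SSZ, SSZ))), SSZ)
  step 3: S(add(add(SZ, mul(SSZ, SSZ)), SSZ))
  step 4: S(add(S(add(Z, mul(SSZ, SSZ))), SSZ))
  step 5: S(S(add(add(Z, mul(SSZ, SSZ)), SSZ)))
  step 6: S(S(add(mul(SSZ, SSZ), SSZ)))
  step 7: S(S(add(add(SSZ, mul(SZ, SSZ)), SSZ)))
  step 8: S(S(add(S(add(SZ, mul(SZ, SSZ))), SSZ)))
  step 9: S(S(S(add(add(SZ, mul(SZ, SSZ)), SSZ))))
  step 10: S(S(S(add(S(add(Z, mul(SZ, SSZ))), SSZ))))
  step 11: S(S(S(S(add(add(Z, mul(SZ, SSZ)), SSZ)))))
  step 12: S(S(S(S(add(mul(SZ, SSZ), SSZ)))))
  step 13: S(S(S(S(add(add(SSZ, mul(Z, SSZ)), SSZ)))))
  step 14: S(S(S(S(add(S(add(SZ, mul(Z, SSZ))), SSZ)))))
  step 15: S(S(S(S(S(add(add(SZ, mul(Z, SSZ)), SSZ))))))
  step 16: S(S(S(S(S(add(S(add(Z, mul(Z, SSZ))), SSZ))))))
  step 17: S(S(S(S(S(S(add(add(Z, mul(Z, SSZ)), SSZ)))))))
  step 18: S(S(S(S(S(S(add(mul(Z, SSZ), SSZ)))))))
  step 19: S(S(S(S(S(S(add(Z, SSZ)))))))
  step 20: S^8(Z)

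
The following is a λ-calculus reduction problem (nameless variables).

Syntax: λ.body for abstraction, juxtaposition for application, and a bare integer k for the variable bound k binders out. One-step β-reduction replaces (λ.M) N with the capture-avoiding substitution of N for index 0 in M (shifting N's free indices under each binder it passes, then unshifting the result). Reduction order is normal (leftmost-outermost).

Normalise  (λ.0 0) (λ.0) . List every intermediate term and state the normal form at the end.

Answer: normal form = λ.0  (in 2 steps)

Working:
  start: (λ.0 0) (λ.0)
  [1] (λ.0) (λ.0)
  [2] λ.0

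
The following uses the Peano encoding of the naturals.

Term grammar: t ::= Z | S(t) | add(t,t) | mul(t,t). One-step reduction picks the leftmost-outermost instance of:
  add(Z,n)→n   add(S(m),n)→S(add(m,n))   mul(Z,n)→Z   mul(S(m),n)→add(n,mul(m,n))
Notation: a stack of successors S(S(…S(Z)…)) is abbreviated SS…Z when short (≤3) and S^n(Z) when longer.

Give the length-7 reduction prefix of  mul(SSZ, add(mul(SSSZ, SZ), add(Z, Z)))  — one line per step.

  start: mul(SSZ, add(mul(SSSZ, SZ), add(Z, Z)))
  [1] add(add(mul(SSSZ, SZ), add(Z, Z)), mul(SZ, add(mul(SSSZ, SZ), add(Z, Z))))
  [2] add(add(add(SZ, mul(SSZ, SZ)), add(Z, Z)), mul(SZ, add(mul(SSSZ, SZ), add(Z, Z))))
  [3] add(add(S(add(Z, mul(SSZ, SZ))), add(Z, Z)), mul(SZ, add(mul(SSSZ, SZ), add(Z, Z))))
  [4] add(S(add(add(Z, mul(SSZ, SZ)), add(Z, Z))), mul(SZ, add(mul(SSSZ, SZ), add(Z, Z))))
  [5] S(add(add(add(Z, mul(SSZ, SZ)), add(Z, Z)), mul(SZ, add(mul(SSSZ, SZ), add(Z, Z)))))
  [6] S(add(add(mul(SSZ, SZ), add(Z, Z)), mul(SZ, add(mul(SSSZ, SZ), add(Z, Z)))))
  [7] S(add(add(add(SZ, mul(SZ, SZ)), add(Z, Z)), mul(SZ, add(mul(SSSZ, SZ), add(Z, Z)))))

Answer: after 7 steps: S(add(add(add(SZ, mul(SZ, SZ)), add(Z, Z)), mul(SZ, add(mul(SSSZ, SZ), add(Z, Z)))))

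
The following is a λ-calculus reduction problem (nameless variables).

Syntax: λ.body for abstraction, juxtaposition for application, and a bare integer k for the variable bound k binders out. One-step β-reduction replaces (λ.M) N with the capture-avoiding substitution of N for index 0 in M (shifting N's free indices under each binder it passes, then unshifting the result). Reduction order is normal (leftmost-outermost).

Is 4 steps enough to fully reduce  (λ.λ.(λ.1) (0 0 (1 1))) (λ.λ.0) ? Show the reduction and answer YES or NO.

  start: (λ.λ.(λ.1) (0 0 (1 1))) (λ.λ.0)
  →1  λ.(λ.1) (0 0 ((λ.λ.0) (λ.λ.0)))
  →2  λ.0

Answer: YES — reaches normal form λ.0 in 2 ≤ 4 steps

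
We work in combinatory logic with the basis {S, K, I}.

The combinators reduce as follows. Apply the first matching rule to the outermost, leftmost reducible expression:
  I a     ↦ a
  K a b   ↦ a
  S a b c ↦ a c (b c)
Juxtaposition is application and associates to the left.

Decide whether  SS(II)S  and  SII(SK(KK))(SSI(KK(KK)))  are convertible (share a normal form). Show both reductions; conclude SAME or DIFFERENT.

Term A:
  start: SS(II)S
  →1  SS(IIS)
  →2  SS(IS)
  →3  SSS

Term B:
  start: SII(SK(KK))(SSI(KK(KK)))
  →1  I(SK(KK))(I(SK(KK)))(SSI(KK(KK)))
  →2  SK(KK)(I(SK(KK)))(SSI(KK(KK)))
  →3  K(I(SK(KK)))(KK(I(SK(KK))))(SSI(KK(KK)))
  →4  I(SK(KK))(SSI(KK(KK)))
  →5  SK(KK)(SSI(KK(KK)))
  →6  K(SSI(KK(KK)))(KK(SSI(KK(KK))))
  →7  SSI(KK(KK))
  →8  S(KK(KK))(I(KK(KK)))
  →9  SK(I(KK(KK)))
  →10  SK(KK(KK))
  →11  SKK

Answer: DIFFERENT — A ⇓ SSS, B ⇓ SKK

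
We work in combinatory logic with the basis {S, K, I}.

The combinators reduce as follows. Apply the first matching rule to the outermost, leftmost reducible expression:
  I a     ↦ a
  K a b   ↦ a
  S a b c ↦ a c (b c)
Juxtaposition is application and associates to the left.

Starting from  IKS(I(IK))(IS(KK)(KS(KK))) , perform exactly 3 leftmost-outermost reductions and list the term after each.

Answer: after 3 steps: S(S(KK)(KS(KK)))

Derivation:
  start: IKS(I(IK))(IS(KK)(KS(KK)))
  →1  KS(I(IK))(IS(KK)(KS(KK)))
  →2  S(IS(KK)(KS(KK)))
  →3  S(S(KK)(KS(KK)))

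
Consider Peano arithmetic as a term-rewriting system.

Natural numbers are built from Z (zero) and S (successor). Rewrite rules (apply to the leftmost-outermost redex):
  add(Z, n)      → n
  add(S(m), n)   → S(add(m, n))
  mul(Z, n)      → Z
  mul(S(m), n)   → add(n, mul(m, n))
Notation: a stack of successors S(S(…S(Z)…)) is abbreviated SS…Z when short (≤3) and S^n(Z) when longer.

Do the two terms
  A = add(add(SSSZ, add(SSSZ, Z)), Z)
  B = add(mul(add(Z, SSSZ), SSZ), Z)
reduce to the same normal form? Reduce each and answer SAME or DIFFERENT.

Answer: SAME — A ⇓ S^6(Z), B ⇓ S^6(Z)

Derivation:
Term A:
  start: add(add(SSSZ, add(SSSZ, Z)), Z)
  step 1: add(S(add(SSZ, add(SSSZ, Z))), Z)
  step 2: S(add(add(SSZ, add(SSSZ, Z)), Z))
  step 3: S(add(S(add(SZ, add(SSSZ, Z))), Z))
  step 4: S(S(add(add(SZ, add(SSSZ, Z)), Z)))
  step 5: S(S(add(S(add(Z, add(SSSZ, Z))), Z)))
  step 6: S(S(S(add(add(Z, add(SSSZ, Z)), Z))))
  step 7: S(S(S(add(add(SSSZ, Z), Z))))
  step 8: S(S(S(add(S(add(SSZ, Z)), Z))))
  step 9: S(S(S(S(add(add(SSZ, Z), Z)))))
  step 10: S(S(S(S(add(S(add(SZ, Z)), Z)))))
  step 11: S(S(S(S(S(add(add(SZ, Z), Z))))))
  step 12: S(S(S(S(S(add(S(add(Z, Z)), Z))))))
  step 13: S(S(S(S(S(S(add(add(Z, Z), Z)))))))
  step 14: S(S(S(S(S(S(add(Z, Z)))))))
  step 15: S^6(Z)

Term B:
  start: add(mul(add(Z, SSSZ), SSZ), Z)
  step 1: add(mul(SSSZ, SSZ), Z)
  step 2: add(add(SSZ, mul(SSZ, SSZ)), Z)
  step 3: add(S(add(SZ, mul(SSZ, SSZ))), Z)
  step 4: S(add(add(SZ, mul(SSZ, SSZ)), Z))
  step 5: S(add(S(add(Z, mul(SSZ, SSZ))), Z))
  step 6: S(S(add(add(Z, mul(SSZ, SSZ)), Z)))
  step 7: S(S(add(mul(SSZ, SSZ), Z)))
  step 8: S(S(add(add(SSZ, mul(SZ, SSZ)), Z)))
  step 9: S(S(add(S(add(SZ, mul(SZ, SSZ))), Z)))
  step 10: S(S(S(add(add(SZ, mul(SZ, SSZ)), Z))))
  step 11: S(S(S(add(S(add(Z, mul(SZ, SSZ))), Z))))
  step 12: S(S(S(S(add(add(Z, mul(SZ, SSZ)), Z)))))
  step 13: S(S(S(S(add(mul(SZ, SSZ), Z)))))
  step 14: S(S(S(S(add(add(SSZ, mul(Z, SSZ)), Z)))))
  step 15: S(S(S(S(add(S(add(SZ, mul(Z, SSZ))), Z)))))
  step 16: S(S(S(S(S(add(add(SZ, mul(Z, SSZ)), Z))))))
  step 17: S(S(S(S(S(add(S(add(Z, mul(Z, SSZ))), Z))))))
  step 18: S(S(S(S(S(S(add(add(Z, mul(Z, SSZ)), Z)))))))
  step 19: S(S(S(S(S(S(add(mul(Z, SSZ), Z)))))))
  step 20: S(S(S(S(S(S(add(Z, Z)))))))
  step 21: S^6(Z)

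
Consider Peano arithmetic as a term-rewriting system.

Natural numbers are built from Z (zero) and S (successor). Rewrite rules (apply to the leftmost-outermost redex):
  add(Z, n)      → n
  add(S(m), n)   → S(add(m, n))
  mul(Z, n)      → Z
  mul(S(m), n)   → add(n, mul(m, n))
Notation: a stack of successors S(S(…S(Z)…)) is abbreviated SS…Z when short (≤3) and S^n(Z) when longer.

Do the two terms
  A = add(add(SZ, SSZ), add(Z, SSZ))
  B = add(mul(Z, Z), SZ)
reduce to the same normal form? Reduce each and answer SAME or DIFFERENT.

Term A:
  start: add(add(SZ, SSZ), add(Z, SSZ))
  step 1: add(S(add(Z, SSZ)), add(Z, SSZ))
  step 2: S(add(add(Z, SSZ), add(Z, SSZ)))
  step 3: S(add(SSZ, add(Z, SSZ)))
  step 4: S(S(add(SZ, add(Z, SSZ))))
  step 5: S(S(S(add(Z, add(Z, SSZ)))))
  step 6: S(S(S(add(Z, SSZ))))
  step 7: S^5(Z)

Term B:
  start: add(mul(Z, Z), SZ)
  step 1: add(Z, SZ)
  step 2: SZ

Answer: DIFFERENT — A ⇓ S^5(Z), B ⇓ SZ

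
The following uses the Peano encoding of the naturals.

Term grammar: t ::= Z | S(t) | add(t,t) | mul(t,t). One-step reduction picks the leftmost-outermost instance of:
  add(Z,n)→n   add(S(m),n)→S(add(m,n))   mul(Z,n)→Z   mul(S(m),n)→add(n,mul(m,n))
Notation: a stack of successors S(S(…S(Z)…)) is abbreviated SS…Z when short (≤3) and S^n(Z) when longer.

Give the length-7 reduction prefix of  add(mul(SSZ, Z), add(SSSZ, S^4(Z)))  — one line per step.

Answer: after 7 steps: S(add(SSZ, S^4(Z)))

Working:
  start: add(mul(SSZ, Z), add(SSSZ, S^4(Z)))
  [1] add(add(Z, mul(SZ, Z)), add(SSSZ, S^4(Z)))
  [2] add(mul(SZ, Z), add(SSSZ, S^4(Z)))
  [3] add(add(Z, mul(Z, Z)), add(SSSZ, S^4(Z)))
  [4] add(mul(Z, Z), add(SSSZ, S^4(Z)))
  [5] add(Z, add(SSSZ, S^4(Z)))
  [6] add(SSSZ, S^4(Z))
  [7] S(add(SSZ, S^4(Z)))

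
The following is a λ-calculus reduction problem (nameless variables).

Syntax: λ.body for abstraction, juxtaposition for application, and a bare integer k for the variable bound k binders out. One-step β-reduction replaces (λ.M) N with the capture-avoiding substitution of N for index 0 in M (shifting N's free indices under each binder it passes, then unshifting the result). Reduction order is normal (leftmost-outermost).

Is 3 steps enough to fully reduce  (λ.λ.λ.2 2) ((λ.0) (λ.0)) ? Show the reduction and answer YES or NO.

Answer: NO — after 3 steps the term is λ.λ.(λ.0) (λ.0), not yet normal

Working:
  start: (λ.λ.λ.2 2) ((λ.0) (λ.0))
  step 1: λ.λ.(λ.0) (λ.0) ((λ.0) (λ.0))
  step 2: λ.λ.(λ.0) ((λ.0) (λ.0))
  step 3: λ.λ.(λ.0) (λ.0)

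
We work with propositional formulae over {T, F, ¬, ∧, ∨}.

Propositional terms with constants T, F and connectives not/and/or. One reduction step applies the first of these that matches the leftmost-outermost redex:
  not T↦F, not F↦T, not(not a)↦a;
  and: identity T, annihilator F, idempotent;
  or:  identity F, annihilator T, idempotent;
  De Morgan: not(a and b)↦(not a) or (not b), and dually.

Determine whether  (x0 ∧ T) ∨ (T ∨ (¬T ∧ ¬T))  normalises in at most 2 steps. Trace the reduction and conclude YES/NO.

Answer: NO — after 2 steps the term is x0 ∨ T, not yet normal

Derivation:
  start: (x0 ∧ T) ∨ (T ∨ (¬T ∧ ¬T))
  →1  x0 ∨ (T ∨ (¬T ∧ ¬T))
  →2  x0 ∨ T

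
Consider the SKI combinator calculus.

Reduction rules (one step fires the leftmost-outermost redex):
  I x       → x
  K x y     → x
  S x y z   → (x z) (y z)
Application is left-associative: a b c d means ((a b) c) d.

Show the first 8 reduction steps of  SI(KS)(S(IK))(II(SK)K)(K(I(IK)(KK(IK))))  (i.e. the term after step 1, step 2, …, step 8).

  start: SI(KS)(S(IK))(II(SK)K)(K(I(IK)(KK(IK))))
  step 1: I(S(IK))(KS(S(IK)))(II(SK)K)(K(I(IK)(KK(IK))))
  step 2: S(IK)(KS(S(IK)))(II(SK)K)(K(I(IK)(KK(IK))))
  step 3: IK(II(SK)K)(KS(S(IK))(II(SK)K))(K(I(IK)(KK(IK))))
  step 4: K(II(SK)K)(KS(S(IK))(II(SK)K))(K(I(IK)(KK(IK))))
  step 5: II(SK)K(K(I(IK)(KK(IK))))
  step 6: I(SK)K(K(I(IK)(KK(IK))))
  step 7: SKK(K(I(IK)(KK(IK))))
  step 8: K(K(I(IK)(KK(IK))))(K(K(I(IK)(KK(IK)))))

Answer: after 8 steps: K(K(I(IK)(KK(IK))))(K(K(I(IK)(KK(IK)))))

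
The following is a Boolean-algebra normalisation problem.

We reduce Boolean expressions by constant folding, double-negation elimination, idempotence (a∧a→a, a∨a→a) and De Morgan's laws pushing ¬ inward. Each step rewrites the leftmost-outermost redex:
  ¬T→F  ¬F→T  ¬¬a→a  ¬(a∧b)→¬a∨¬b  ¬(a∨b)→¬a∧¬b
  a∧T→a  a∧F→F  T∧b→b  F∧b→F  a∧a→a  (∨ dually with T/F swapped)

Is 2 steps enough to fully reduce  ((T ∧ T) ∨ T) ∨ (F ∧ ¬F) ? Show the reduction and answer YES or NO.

Answer: YES — reaches normal form T in 2 ≤ 2 steps

Reduction:
  start: ((T ∧ T) ∨ T) ∨ (F ∧ ¬F)
  →1  T ∨ (F ∧ ¬F)
  →2  T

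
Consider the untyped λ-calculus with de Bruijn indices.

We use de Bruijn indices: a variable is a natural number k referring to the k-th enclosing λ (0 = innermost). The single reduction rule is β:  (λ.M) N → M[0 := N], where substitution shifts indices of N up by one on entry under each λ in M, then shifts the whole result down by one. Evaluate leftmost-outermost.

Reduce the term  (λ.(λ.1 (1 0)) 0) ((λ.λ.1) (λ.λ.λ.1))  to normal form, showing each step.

  start: (λ.(λ.1 (1 0)) 0) ((λ.λ.1) (λ.λ.λ.1))
  [1] (λ.(λ.λ.1) (λ.λ.λ.1) ((λ.λ.1) (λ.λ.λ.1) 0)) ((λ.λ.1) (λ.λ.λ.1))
  [2] (λ.λ.1) (λ.λ.λ.1) ((λ.λ.1) (λ.λ.λ.1) ((λ.λ.1) (λ.λ.λ.1)))
  [3] (λ.λ.λ.λ.1) ((λ.λ.1) (λ.λ.λ.1) ((λ.λ.1) (λ.λ.λ.1)))
  [4] λ.λ.λ.1

Answer: normal form = λ.λ.λ.1  (in 4 steps)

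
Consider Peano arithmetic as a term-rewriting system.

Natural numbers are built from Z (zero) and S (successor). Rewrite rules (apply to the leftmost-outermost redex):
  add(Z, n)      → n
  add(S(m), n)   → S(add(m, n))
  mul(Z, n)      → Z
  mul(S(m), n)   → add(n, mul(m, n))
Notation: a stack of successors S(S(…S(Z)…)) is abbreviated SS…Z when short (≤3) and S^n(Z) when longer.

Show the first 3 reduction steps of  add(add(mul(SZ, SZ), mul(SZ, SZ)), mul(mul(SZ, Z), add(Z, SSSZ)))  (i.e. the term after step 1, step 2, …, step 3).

  start: add(add(mul(SZ, SZ), mul(SZ, SZ)), mul(mul(SZ, Z), add(Z, SSSZ)))
  [1] add(add(add(SZ, mul(Z, SZ)), mul(SZ, SZ)), mul(mul(SZ, Z), add(Z, SSSZ)))
  [2] add(add(S(add(Z, mul(Z, SZ))), mul(SZ, SZ)), mul(mul(SZ, Z), add(Z, SSSZ)))
  [3] add(S(add(add(Z, mul(Z, SZ)), mul(SZ, SZ))), mul(mul(SZ, Z), add(Z, SSSZ)))

Answer: after 3 steps: add(S(add(add(Z, mul(Z, SZ)), mul(SZ, SZ))), mul(mul(SZ, Z), add(Z, SSSZ)))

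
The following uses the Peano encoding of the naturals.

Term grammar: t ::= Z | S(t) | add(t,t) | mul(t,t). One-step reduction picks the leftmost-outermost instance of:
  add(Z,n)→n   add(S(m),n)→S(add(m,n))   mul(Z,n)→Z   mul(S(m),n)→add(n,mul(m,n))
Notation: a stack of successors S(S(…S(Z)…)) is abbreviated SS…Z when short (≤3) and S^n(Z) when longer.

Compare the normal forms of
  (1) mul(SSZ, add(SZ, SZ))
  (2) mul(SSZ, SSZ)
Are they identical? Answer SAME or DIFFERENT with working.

Answer: SAME — A ⇓ S^4(Z), B ⇓ S^4(Z)

Working:
Term A:
  start: mul(SSZ, add(SZ, SZ))
  →1  add(add(SZ, SZ), mul(SZ, add(SZ, SZ)))
  →2  add(S(add(Z, SZ)), mul(SZ, add(SZ, SZ)))
  →3  S(add(add(Z, SZ), mul(SZ, add(SZ, SZ))))
  →4  S(add(SZ, mul(SZ, add(SZ, SZ))))
  →5  S(S(add(Z, mul(SZ, add(SZ, SZ)))))
  →6  S(S(mul(SZ, add(SZ, SZ))))
  →7  S(S(add(add(SZ, SZ), mul(Z, add(SZ, SZ)))))
  →8  S(S(add(S(add(Z, SZ)), mul(Z, add(SZ, SZ)))))
  →9  S(S(S(add(add(Z, SZ), mul(Z, add(SZ, SZ))))))
  →10  S(S(S(add(SZ, mul(Z, add(SZ, SZ))))))
  →11  S(S(S(S(add(Z, mul(Z, add(SZ, SZ)))))))
  →12  S(S(S(S(mul(Z, add(SZ, SZ))))))
  →13  S^4(Z)

Term B:
  start: mul(SSZ, SSZ)
  →1  add(SSZ, mul(SZ, SSZ))
  →2  S(add(SZ, mul(SZ, SSZ)))
  →3  S(S(add(Z, mul(SZ, SSZ))))
  →4  S(S(mul(SZ, SSZ)))
  →5  S(S(add(SSZ, mul(Z, SSZ))))
  →6  S(S(S(add(SZ, mul(Z, SSZ)))))
  →7  S(S(S(S(add(Z, mul(Z, SSZ))))))
  →8  S(S(S(S(mul(Z, SSZ)))))
  →9  S^4(Z)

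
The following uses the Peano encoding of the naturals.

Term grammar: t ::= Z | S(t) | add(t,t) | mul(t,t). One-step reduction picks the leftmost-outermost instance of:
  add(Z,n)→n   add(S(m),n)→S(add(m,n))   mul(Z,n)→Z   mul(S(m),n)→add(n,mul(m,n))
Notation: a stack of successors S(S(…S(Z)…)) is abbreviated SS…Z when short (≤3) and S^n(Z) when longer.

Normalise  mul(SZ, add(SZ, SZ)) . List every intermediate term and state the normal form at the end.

  start: mul(SZ, add(SZ, SZ))
  step 1: add(add(SZ, SZ), mul(Z, add(SZ, SZ)))
  step 2: add(S(add(Z, SZ)), mul(Z, add(SZ, SZ)))
  step 3: S(add(add(Z, SZ), mul(Z, add(SZ, SZ))))
  step 4: S(add(SZ, mul(Z, add(SZ, SZ))))
  step 5: S(S(add(Z, mul(Z, add(SZ, SZ)))))
  step 6: S(S(mul(Z, add(SZ, SZ))))
  step 7: SSZ

Answer: normal form = SSZ  (in 7 steps)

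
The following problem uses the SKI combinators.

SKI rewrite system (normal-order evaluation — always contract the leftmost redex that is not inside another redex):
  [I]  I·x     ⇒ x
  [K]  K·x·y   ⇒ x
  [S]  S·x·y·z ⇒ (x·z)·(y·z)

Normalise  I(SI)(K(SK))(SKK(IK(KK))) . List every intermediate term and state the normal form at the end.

Answer: normal form = KK  (in 7 steps)

Working:
  start: I(SI)(K(SK))(SKK(IK(KK)))
  →1  SI(K(SK))(SKK(IK(KK)))
  →2  I(SKK(IK(KK)))(K(SK)(SKK(IK(KK))))
  →3  SKK(IK(KK))(K(SK)(SKK(IK(KK))))
  →4  K(IK(KK))(K(IK(KK)))(K(SK)(SKK(IK(KK))))
  →5  IK(KK)(K(SK)(SKK(IK(KK))))
  →6  K(KK)(K(SK)(SKK(IK(KK))))
  →7  KK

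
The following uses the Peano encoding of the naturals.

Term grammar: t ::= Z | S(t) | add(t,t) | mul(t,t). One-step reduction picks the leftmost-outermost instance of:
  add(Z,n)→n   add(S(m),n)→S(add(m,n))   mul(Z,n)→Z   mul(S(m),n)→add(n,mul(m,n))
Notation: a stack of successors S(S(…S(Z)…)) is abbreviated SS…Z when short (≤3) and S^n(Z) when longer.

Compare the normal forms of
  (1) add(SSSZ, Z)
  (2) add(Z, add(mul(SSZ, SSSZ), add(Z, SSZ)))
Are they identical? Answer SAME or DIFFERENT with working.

Answer: DIFFERENT — A ⇓ SSSZ, B ⇓ S^8(Z)

Reduction:
Term A:
  start: add(SSSZ, Z)
  [1] S(add(SSZ, Z))
  [2] S(S(add(SZ, Z)))
  [3] S(S(S(add(Z, Z))))
  [4] SSSZ

Term B:
  start: add(Z, add(mul(SSZ, SSSZ), add(Z, SSZ)))
  [1] add(mul(SSZ, SSSZ), add(Z, SSZ))
  [2] add(add(SSSZ, mul(SZ, SSSZ)), add(Z, SSZ))
  [3] add(S(add(SSZ, mul(SZ, SSSZ))), add(Z, SSZ))
  [4] S(add(add(SSZ, mul(SZ, SSSZ)), add(Z, SSZ)))
  [5] S(add(S(add(SZ, mul(SZ, SSSZ))), add(Z, SSZ)))
  [6] S(S(add(add(SZ, mul(SZ, SSSZ)), add(Z, SSZ))))
  [7] S(S(add(S(add(Z, mul(SZ, SSSZ))), add(Z, SSZ))))
  [8] S(S(S(add(add(Z, mul(SZ, SSSZ)), add(Z, SSZ)))))
  [9] S(S(S(add(mul(SZ, SSSZ), add(Z, SSZ)))))
  [10] S(S(S(add(add(SSSZ, mul(Z, SSSZ)), add(Z, SSZ)))))
  [11] S(S(S(add(S(add(SSZ, mul(Z, SSSZ))), add(Z, SSZ)))))
  [12] S(S(S(S(add(add(SSZ, mul(Z, SSSZ)), add(Z, SSZ))))))
  [13] S(S(S(S(add(S(add(SZ, mul(Z, SSSZ))), add(Z, SSZ))))))
  [14] S(S(S(S(S(add(add(SZ, mul(Z, SSSZ)), add(Z, SSZ)))))))
  [15] S(S(S(S(S(add(S(add(Z, mul(Z, SSSZ))), add(Z, SSZ)))))))
  [16] S(S(S(S(S(S(add(add(Z, mul(Z, SSSZ)), add(Z, SSZ))))))))
  [17] S(S(S(S(S(S(add(mul(Z, SSSZ), add(Z, SSZ))))))))
  [18] S(S(S(S(S(S(add(Z, add(Z, SSZ))))))))
  [19] S(S(S(S(S(S(add(Z, SSZ)))))))
  [20] S^8(Z)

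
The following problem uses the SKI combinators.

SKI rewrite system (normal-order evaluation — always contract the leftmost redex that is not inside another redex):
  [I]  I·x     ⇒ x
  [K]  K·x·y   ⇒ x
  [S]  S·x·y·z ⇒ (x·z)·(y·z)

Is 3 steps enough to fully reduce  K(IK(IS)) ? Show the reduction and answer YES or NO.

Answer: YES — reaches normal form K(KS) in 2 ≤ 3 steps

Working:
  start: K(IK(IS))
  →1  K(K(IS))
  →2  K(KS)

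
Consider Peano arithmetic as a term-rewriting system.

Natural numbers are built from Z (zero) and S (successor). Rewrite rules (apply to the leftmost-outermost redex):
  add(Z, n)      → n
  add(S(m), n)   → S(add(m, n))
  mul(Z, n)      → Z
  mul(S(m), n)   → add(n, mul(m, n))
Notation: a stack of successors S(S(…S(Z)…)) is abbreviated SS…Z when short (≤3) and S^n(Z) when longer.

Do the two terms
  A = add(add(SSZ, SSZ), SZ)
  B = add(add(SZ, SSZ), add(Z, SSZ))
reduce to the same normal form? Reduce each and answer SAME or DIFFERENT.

Answer: SAME — A ⇓ S^5(Z), B ⇓ S^5(Z)

Derivation:
Term A:
  start: add(add(SSZ, SSZ), SZ)
  step 1: add(S(add(SZ, SSZ)), SZ)
  step 2: S(add(add(SZ, SSZ), SZ))
  step 3: S(add(S(add(Z, SSZ)), SZ))
  step 4: S(S(add(add(Z, SSZ), SZ)))
  step 5: S(S(add(SSZ, SZ)))
  step 6: S(S(S(add(SZ, SZ))))
  step 7: S(S(S(S(add(Z, SZ)))))
  step 8: S^5(Z)

Term B:
  start: add(add(SZ, SSZ), add(Z, SSZ))
  step 1: add(S(add(Z, SSZ)), add(Z, SSZ))
  step 2: S(add(add(Z, SSZ), add(Z, SSZ)))
  step 3: S(add(SSZ, add(Z, SSZ)))
  step 4: S(S(add(SZ, add(Z, SSZ))))
  step 5: S(S(S(add(Z, add(Z, SSZ)))))
  step 6: S(S(S(add(Z, SSZ))))
  step 7: S^5(Z)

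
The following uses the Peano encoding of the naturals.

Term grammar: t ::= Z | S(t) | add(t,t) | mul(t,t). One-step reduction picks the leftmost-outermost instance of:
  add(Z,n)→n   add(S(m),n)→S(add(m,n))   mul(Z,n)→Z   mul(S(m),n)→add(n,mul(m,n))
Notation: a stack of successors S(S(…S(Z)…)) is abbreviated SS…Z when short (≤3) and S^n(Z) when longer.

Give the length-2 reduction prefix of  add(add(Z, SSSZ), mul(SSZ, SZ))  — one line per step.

Answer: after 2 steps: S(add(SSZ, mul(SSZ, SZ)))

Reduction:
  start: add(add(Z, SSSZ), mul(SSZ, SZ))
  [1] add(SSSZ, mul(SSZ, SZ))
  [2] S(add(SSZ, mul(SSZ, SZ)))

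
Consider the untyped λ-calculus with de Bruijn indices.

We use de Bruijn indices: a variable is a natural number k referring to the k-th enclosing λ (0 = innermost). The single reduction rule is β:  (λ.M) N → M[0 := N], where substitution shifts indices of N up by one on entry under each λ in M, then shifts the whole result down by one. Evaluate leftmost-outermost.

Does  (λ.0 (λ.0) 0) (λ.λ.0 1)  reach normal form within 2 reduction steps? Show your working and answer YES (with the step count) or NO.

  start: (λ.0 (λ.0) 0) (λ.λ.0 1)
  →1  (λ.λ.0 1) (λ.0) (λ.λ.0 1)
  →2  (λ.0 (λ.0)) (λ.λ.0 1)

Answer: NO — after 2 steps the term is (λ.0 (λ.0)) (λ.λ.0 1), not yet normal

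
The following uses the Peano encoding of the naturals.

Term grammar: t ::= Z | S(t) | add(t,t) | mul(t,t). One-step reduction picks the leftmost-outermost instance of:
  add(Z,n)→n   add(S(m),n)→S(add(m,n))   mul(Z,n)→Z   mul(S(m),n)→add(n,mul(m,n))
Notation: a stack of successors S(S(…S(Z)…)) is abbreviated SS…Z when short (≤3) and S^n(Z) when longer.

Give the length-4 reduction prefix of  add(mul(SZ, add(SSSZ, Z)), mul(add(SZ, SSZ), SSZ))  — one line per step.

  start: add(mul(SZ, add(SSSZ, Z)), mul(add(SZ, SSZ), SSZ))
  →1  add(add(add(SSSZ, Z), mul(Z, add(SSSZ, Z))), mul(add(SZ, SSZ), SSZ))
  →2  add(add(S(add(SSZ, Z)), mul(Z, add(SSSZ, Z))), mul(add(SZ, SSZ), SSZ))
  →3  add(S(add(add(SSZ, Z), mul(Z, add(SSSZ, Z)))), mul(add(SZ, SSZ), SSZ))
  →4  S(add(add(add(SSZ, Z), mul(Z, add(SSSZ, Z))), mul(add(SZ, SSZ), SSZ)))

Answer: after 4 steps: S(add(add(add(SSZ, Z), mul(Z, add(SSSZ, Z))), mul(add(SZ, SSZ), SSZ)))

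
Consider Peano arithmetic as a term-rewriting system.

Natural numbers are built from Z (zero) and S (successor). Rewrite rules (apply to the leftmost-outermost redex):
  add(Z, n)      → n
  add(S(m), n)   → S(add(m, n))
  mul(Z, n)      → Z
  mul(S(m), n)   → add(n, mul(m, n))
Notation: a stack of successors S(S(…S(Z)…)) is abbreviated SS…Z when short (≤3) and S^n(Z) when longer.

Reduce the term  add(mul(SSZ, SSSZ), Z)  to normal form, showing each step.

  start: add(mul(SSZ, SSSZ), Z)
  [1] add(add(SSSZ, mul(SZ, SSSZ)), Z)
  [2] add(S(add(SSZ, mul(SZ, SSSZ))), Z)
  [3] S(add(add(SSZ, mul(SZ, SSSZ)), Z))
  [4] S(add(S(add(SZ, mul(SZ, SSSZ))), Z))
  [5] S(S(add(add(SZ, mul(SZ, SSSZ)), Z)))
  [6] S(S(add(S(add(Z, mul(SZ, SSSZ))), Z)))
  [7] S(S(S(add(add(Z, mul(SZ, SSSZ)), Z))))
  [8] S(S(S(add(mul(SZ, SSSZ), Z))))
  [9] S(S(S(add(add(SSSZ, mul(Z, SSSZ)), Z))))
  [10] S(S(S(add(S(add(SSZ, mul(Z, SSSZ))), Z))))
  [11] S(S(S(S(add(add(SSZ, mul(Z, SSSZ)), Z)))))
  [12] S(S(S(S(add(S(add(SZ, mul(Z, SSSZ))), Z)))))
  [13] S(S(S(S(S(add(add(SZ, mul(Z, SSSZ)), Z))))))
  [14] S(S(S(S(S(add(S(add(Z, mul(Z, SSSZ))), Z))))))
  [15] S(S(S(S(S(S(add(add(Z, mul(Z, SSSZ)), Z)))))))
  [16] S(S(S(S(S(S(add(mul(Z, SSSZ), Z)))))))
  [17] S(S(S(S(S(S(add(Z, Z)))))))
  [18] S^6(Z)

Answer: normal form = S^6(Z)  (in 18 steps)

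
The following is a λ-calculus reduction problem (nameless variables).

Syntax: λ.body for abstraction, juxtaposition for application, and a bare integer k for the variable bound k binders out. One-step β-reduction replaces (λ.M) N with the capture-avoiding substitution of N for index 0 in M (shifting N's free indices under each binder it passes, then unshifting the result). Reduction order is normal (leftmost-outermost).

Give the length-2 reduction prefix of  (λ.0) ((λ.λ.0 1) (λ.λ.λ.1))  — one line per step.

  start: (λ.0) ((λ.λ.0 1) (λ.λ.λ.1))
  [1] (λ.λ.0 1) (λ.λ.λ.1)
  [2] λ.0 (λ.λ.λ.1)

Answer: after 2 steps: λ.0 (λ.λ.λ.1)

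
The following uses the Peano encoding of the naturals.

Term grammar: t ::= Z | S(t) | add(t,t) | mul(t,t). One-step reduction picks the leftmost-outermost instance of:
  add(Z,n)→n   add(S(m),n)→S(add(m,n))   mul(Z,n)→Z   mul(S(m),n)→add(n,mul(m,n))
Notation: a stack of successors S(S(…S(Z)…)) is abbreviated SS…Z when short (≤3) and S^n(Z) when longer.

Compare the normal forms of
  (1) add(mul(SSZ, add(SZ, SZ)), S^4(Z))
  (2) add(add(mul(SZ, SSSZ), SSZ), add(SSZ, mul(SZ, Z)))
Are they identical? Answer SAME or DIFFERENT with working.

Term A:
  start: add(mul(SSZ, add(SZ, SZ)), S^4(Z))
  →1  add(add(add(SZ, SZ), mul(SZ, add(SZ, SZ))), S^4(Z))
  →2  add(add(S(add(Z, SZ)), mul(SZ, add(SZ, SZ))), S^4(Z))
  →3  add(S(add(add(Z, SZ), mul(SZ, add(SZ, SZ)))), S^4(Z))
  →4  S(add(add(add(Z, SZ), mul(SZ, add(SZ, SZ))), S^4(Z)))
  →5  S(add(add(SZ, mul(SZ, add(SZ, SZ))), S^4(Z)))
  →6  S(add(S(add(Z, mul(SZ, add(SZ, SZ)))), S^4(Z)))
  →7  S(S(add(add(Z, mul(SZ, add(SZ, SZ))), S^4(Z))))
  →8  S(S(add(mul(SZ, add(SZ, SZ)), S^4(Z))))
  →9  S(S(add(add(add(SZ, SZ), mul(Z, add(SZ, SZ))), S^4(Z))))
  →10  S(S(add(add(S(add(Z, SZ)), mul(Z, add(SZ, SZ))), S^4(Z))))
  →11  S(S(add(S(add(add(Z, SZ), mul(Z, add(SZ, SZ)))), S^4(Z))))
  →12  S(S(S(add(add(add(Z, SZ), mul(Z, add(SZ, SZ))), S^4(Z)))))
  →13  S(S(S(add(add(SZ, mul(Z, add(SZ, SZ))), S^4(Z)))))
  →14  S(S(S(add(S(add(Z, mul(Z, add(SZ, SZ)))), S^4(Z)))))
  →15  S(S(S(S(add(add(Z, mul(Z, add(SZ, SZ))), S^4(Z))))))
  →16  S(S(S(S(add(mul(Z, add(SZ, SZ)), S^4(Z))))))
  →17  S(S(S(S(add(Z, S^4(Z))))))
  →18  S^8(Z)

Term B:
  start: add(add(mul(SZ, SSSZ), SSZ), add(SSZ, mul(SZ, Z)))
  →1  add(add(add(SSSZ, mul(Z, SSSZ)), SSZ), add(SSZ, mul(SZ, Z)))
  →2  add(add(S(add(SSZ, mul(Z, SSSZ))), SSZ), add(SSZ, mul(SZ, Z)))
  →3  add(S(add(add(SSZ, mul(Z, SSSZ)), SSZ)), add(SSZ, mul(SZ, Z)))
  →4  S(add(add(add(SSZ, mul(Z, SSSZ)), SSZ), add(SSZ, mul(SZ, Z))))
  →5  S(add(add(S(add(SZ, mul(Z, SSSZ))), SSZ), add(SSZ, mul(SZ, Z))))
  →6  S(add(S(add(add(SZ, mul(Z, SSSZ)), SSZ)), add(SSZ, mul(SZ, Z))))
  →7  S(S(add(add(add(SZ, mul(Z, SSSZ)), SSZ), add(SSZ, mul(SZ, Z)))))
  →8  S(S(add(add(S(add(Z, mul(Z, SSSZ))), SSZ), add(SSZ, mul(SZ, Z)))))
  →9  S(S(add(S(add(add(Z, mul(Z, SSSZ)), SSZ)), add(SSZ, mul(SZ, Z)))))
  →10  S(S(S(add(add(add(Z, mul(Z, SSSZ)), SSZ), add(SSZ, mul(SZ, Z))))))
  →11  S(S(S(add(add(mul(Z, SSSZ), SSZ), add(SSZ, mul(SZ, Z))))))
  →12  S(S(S(add(add(Z, SSZ), add(SSZ, mul(SZ, Z))))))
  →13  S(S(S(add(SSZ, add(SSZ, mul(SZ, Z))))))
  →14  S(S(S(S(add(SZ, add(SSZ, mul(SZ, Z)))))))
  →15  S(S(S(S(S(add(Z, add(SSZ, mul(SZ, Z))))))))
  →16  S(S(S(S(S(add(SSZ, mul(SZ, Z)))))))
  →17  S(S(S(S(S(S(add(SZ, mul(SZ, Z))))))))
  →18  S(S(S(S(S(S(S(add(Z, mul(SZ, Z)))))))))
  →19  S(S(S(S(S(S(S(mul(SZ, Z))))))))
  →20  S(S(S(S(S(S(S(add(Z, mul(Z, Z)))))))))
  →21  S(S(S(S(S(S(S(mul(Z, Z))))))))
  →22  S^7(Z)

Answer: DIFFERENT — A ⇓ S^8(Z), B ⇓ S^7(Z)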